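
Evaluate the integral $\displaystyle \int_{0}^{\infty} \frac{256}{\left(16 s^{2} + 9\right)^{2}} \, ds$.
$\frac{16 \pi}{27}$

Begin with the known result
$$J(a) = \int_{0}^{\infty} \frac{1}{a^{2} + s^{2}} \, ds = \frac{\pi}{2 a}.$$

Differentiating under the integral sign with respect to $a$,
$$\frac{dJ}{da} = \int_{0}^{\infty} - \frac{2 a}{\left(a^{2} + s^{2}\right)^{2}} \, ds = - \frac{\pi}{2 a^{2}},$$
so $\int_{0}^{\infty} \frac{1}{\left(a^{2} + s^{2}\right)^{2}} \, ds = \frac{\pi}{4 a^{3}}$.

Setting $a = \frac{3}{4}$:
$$I = \frac{16 \pi}{27}.$$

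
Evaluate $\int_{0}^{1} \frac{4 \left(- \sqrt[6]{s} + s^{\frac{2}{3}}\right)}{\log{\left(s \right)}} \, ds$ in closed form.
$\log{\left(\frac{10000}{2401} \right)}$

Replace the exponent $\frac{2}{3}$ by a parameter $a$: let $I(a) = \int_{0}^{1} \frac{4 \left(- \sqrt[6]{s} + s^{a}\right)}{\log{\left(s \right)}} \, ds$.

Since $\dfrac{\partial}{\partial a}\,s^{a} = s^{a} \ln s$, the $\ln s$ in the denominator cancels and
$$\frac{dI}{da} = \int_{0}^{1} 4 s^{a} \, ds = 4 \left[\frac{s^{a+1}}{a+1}\right]_0^1 = \frac{4}{a + 1}.$$

Integrating with respect to $a$ gives $I(a) = \log{\left(\frac{1296 \left(a + 1\right)^{4}}{2401} \right)} + C$.

At $a = \frac{1}{6}$ the integrand is identically $0$, so $I(\frac{1}{6}) = 0$. The closed form gives $0$, hence $C = 0$.

Setting $a = \frac{2}{3}$:
$$I = \log{\left(\frac{10000}{2401} \right)}.$$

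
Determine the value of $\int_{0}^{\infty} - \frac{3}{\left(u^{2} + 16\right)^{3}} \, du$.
$- \frac{9 \pi}{16384}$

Recall the elementary integral
$$J(a) = \int_{0}^{\infty} - \frac{3}{a^{2} + u^{2}} \, du = - \frac{3 \pi}{2 a}.$$

Differentiating under the integral sign with respect to $a$,
$$\frac{dJ}{da} = \int_{0}^{\infty} \frac{6 a}{\left(a^{2} + u^{2}\right)^{2}} \, du = \frac{3 \pi}{2 a^{2}},$$
so $\int_{0}^{\infty} - \frac{3}{\left(a^{2} + u^{2}\right)^{2}} \, du = - \frac{3 \pi}{4 a^{3}}$.

Repeating — each differentiation of $1/(u^2+a^2)^j$ produces $-2ja/(u^2+a^2)^{j+1}$ — and dividing through by $-2ja$ at each step yields, after $2$ differentiations in total,
$$\int_{0}^{\infty} - \frac{3}{\left(a^{2} + u^{2}\right)^{3}} \, du = - \frac{9 \pi}{16 a^{5}}.$$

Setting $a = 4$:
$$I = - \frac{9 \pi}{16384}.$$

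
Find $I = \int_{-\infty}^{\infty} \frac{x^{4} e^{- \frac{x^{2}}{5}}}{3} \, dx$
$\frac{25 \sqrt{5} \sqrt{\pi}}{4}$

Start from the elementary integral
$$J(a) = \int_{-\infty}^{\infty} \frac{e^{- a x^{2}}}{3} \, dx = \frac{\sqrt{\pi}}{3 \sqrt{a}}.$$

Differentiating under the integral sign brings down a factor of $(-x^2)$:
$$\frac{dJ}{da} = \int_{-\infty}^{\infty} - \frac{x^{2} e^{- a x^{2}}}{3} \, dx = - \frac{\sqrt{\pi}}{6 a^{\frac{3}{2}}}.$$

Repeating twice in total — each differentiation brings down another $(-x^2)$ — gives
$$\frac{d^{2}J}{da^{2}} = \int_{-\infty}^{\infty} \frac{x^{4} e^{- a x^{2}}}{3} \, dx = \frac{\sqrt{\pi}}{4 a^{\frac{5}{2}}},$$
and the integrand here is exactly the target integrand, so $I = \frac{\sqrt{\pi}}{4 a^{\frac{5}{2}}}$.

Setting $a = \frac{1}{5}$:
$$I = \frac{25 \sqrt{5} \sqrt{\pi}}{4}.$$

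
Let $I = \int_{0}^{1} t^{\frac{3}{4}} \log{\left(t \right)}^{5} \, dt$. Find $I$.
$- \frac{491520}{117649}$

Start from the elementary integral
$$J(a) = \int_{0}^{1} t^{a} \, dt = \frac{1}{a + 1}.$$

Differentiating under the integral sign brings down a factor of $\ln t$:
$$\frac{dJ}{da} = \int_{0}^{1} t^{a} \log{\left(t \right)} \, dt = - \frac{1}{\left(a + 1\right)^{2}}.$$

Repeating $5$ times in total — each differentiation brings down another $\ln t$ — gives
$$\frac{d^{5}J}{da^{5}} = \int_{0}^{1} t^{a} \log{\left(t \right)}^{5} \, dt = - \frac{120}{\left(a + 1\right)^{6}},$$
and the integrand here is exactly the target integrand, so $I = - \frac{120}{\left(a + 1\right)^{6}}$.

Setting $a = \frac{3}{4}$:
$$I = - \frac{491520}{117649}.$$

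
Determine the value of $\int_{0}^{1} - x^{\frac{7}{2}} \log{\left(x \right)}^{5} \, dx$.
$\frac{2560}{177147}$

Begin with the known integral
$$J(a) = \int_{0}^{1} - x^{a} \, dx = - \frac{1}{a + 1}.$$

Differentiating under the integral sign brings down a factor of $\ln x$:
$$\frac{dJ}{da} = \int_{0}^{1} - x^{a} \log{\left(x \right)} \, dx = \frac{1}{\left(a + 1\right)^{2}}.$$

Repeating $5$ times in total — each differentiation brings down another $\ln x$ — gives
$$\frac{d^{5}J}{da^{5}} = \int_{0}^{1} - x^{a} \log{\left(x \right)}^{5} \, dx = \frac{120}{\left(a + 1\right)^{6}},$$
and the integrand here is exactly the target integrand, so $I = \frac{120}{\left(a + 1\right)^{6}}$.

Setting $a = \frac{7}{2}$:
$$I = \frac{2560}{177147}.$$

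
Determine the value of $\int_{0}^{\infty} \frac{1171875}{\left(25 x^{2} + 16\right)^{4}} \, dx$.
$\frac{1171875 \pi}{524288}$

Start from the standard arctangent integral
$$J(a) = \int_{0}^{\infty} \frac{3}{a^{2} + x^{2}} \, dx = \frac{3 \pi}{2 a}.$$

Differentiating under the integral sign with respect to $a$,
$$\frac{dJ}{da} = \int_{0}^{\infty} - \frac{6 a}{\left(a^{2} + x^{2}\right)^{2}} \, dx = - \frac{3 \pi}{2 a^{2}},$$
so $\int_{0}^{\infty} \frac{3}{\left(a^{2} + x^{2}\right)^{2}} \, dx = \frac{3 \pi}{4 a^{3}}$.

Repeating — each differentiation of $1/(x^2+a^2)^j$ produces $-2ja/(x^2+a^2)^{j+1}$ — and dividing through by $-2ja$ at each step yields, after $3$ differentiations in total,
$$\int_{0}^{\infty} \frac{3}{\left(a^{2} + x^{2}\right)^{4}} \, dx = \frac{15 \pi}{32 a^{7}}.$$

Setting $a = \frac{4}{5}$:
$$I = \frac{1171875 \pi}{524288}.$$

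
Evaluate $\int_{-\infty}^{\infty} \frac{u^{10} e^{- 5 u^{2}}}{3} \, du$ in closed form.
$\frac{63 \sqrt{5} \sqrt{\pi}}{100000}$

Start from the elementary integral
$$J(a) = \int_{-\infty}^{\infty} \frac{e^{- a u^{2}}}{3} \, du = \frac{\sqrt{\pi}}{3 \sqrt{a}}.$$

Differentiating under the integral sign brings down a factor of $(-u^2)$:
$$\frac{dJ}{da} = \int_{-\infty}^{\infty} - \frac{u^{2} e^{- a u^{2}}}{3} \, du = - \frac{\sqrt{\pi}}{6 a^{\frac{3}{2}}}.$$

Repeating $5$ times in total — each differentiation brings down another $(-u^2)$ — gives
$$\frac{d^{5}J}{da^{5}} = \int_{-\infty}^{\infty} - \frac{u^{10} e^{- a u^{2}}}{3} \, du = - \frac{315 \sqrt{\pi}}{32 a^{\frac{11}{2}}},$$
and the integrand here is $(-1)^{5}$ times the target integrand, so $I = (-1)^{5}\,\frac{d^{5}J}{da^{5}} = \frac{315 \sqrt{\pi}}{32 a^{\frac{11}{2}}}$.

Setting $a = 5$:
$$I = \frac{63 \sqrt{5} \sqrt{\pi}}{100000}.$$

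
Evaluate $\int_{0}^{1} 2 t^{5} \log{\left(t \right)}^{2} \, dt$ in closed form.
$\frac{1}{54}$

Begin with the known integral
$$J(a) = \int_{0}^{1} 2 t^{a} \, dt = \frac{2}{a + 1}.$$

Differentiating under the integral sign brings down a factor of $\ln t$:
$$\frac{dJ}{da} = \int_{0}^{1} 2 t^{a} \log{\left(t \right)} \, dt = - \frac{2}{\left(a + 1\right)^{2}}.$$

Repeating twice in total — each differentiation brings down another $\ln t$ — gives
$$\frac{d^{2}J}{da^{2}} = \int_{0}^{1} 2 t^{a} \log{\left(t \right)}^{2} \, dt = \frac{4}{\left(a + 1\right)^{3}},$$
and the integrand here is exactly the target integrand, so $I = \frac{4}{\left(a + 1\right)^{3}}$.

Setting $a = 5$:
$$I = \frac{1}{54}.$$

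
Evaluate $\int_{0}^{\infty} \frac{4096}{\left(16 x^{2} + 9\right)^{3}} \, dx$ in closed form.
$\frac{64 \pi}{81}$

Start from the standard arctangent integral
$$J(a) = \int_{0}^{\infty} \frac{1}{a^{2} + x^{2}} \, dx = \frac{\pi}{2 a}.$$

Differentiating under the integral sign with respect to $a$,
$$\frac{dJ}{da} = \int_{0}^{\infty} - \frac{2 a}{\left(a^{2} + x^{2}\right)^{2}} \, dx = - \frac{\pi}{2 a^{2}},$$
so $\int_{0}^{\infty} \frac{1}{\left(a^{2} + x^{2}\right)^{2}} \, dx = \frac{\pi}{4 a^{3}}$.

Repeating — each differentiation of $1/(x^2+a^2)^j$ produces $-2ja/(x^2+a^2)^{j+1}$ — and dividing through by $-2ja$ at each step yields, after $2$ differentiations in total,
$$\int_{0}^{\infty} \frac{1}{\left(a^{2} + x^{2}\right)^{3}} \, dx = \frac{3 \pi}{16 a^{5}}.$$

Setting $a = \frac{3}{4}$:
$$I = \frac{64 \pi}{81}.$$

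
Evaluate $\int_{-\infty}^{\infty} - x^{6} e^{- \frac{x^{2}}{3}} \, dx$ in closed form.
$- \frac{405 \sqrt{3} \sqrt{\pi}}{8}$

Start from the elementary integral
$$J(a) = \int_{-\infty}^{\infty} - e^{- a x^{2}} \, dx = - \frac{\sqrt{\pi}}{\sqrt{a}}.$$

Differentiating under the integral sign brings down a factor of $(-x^2)$:
$$\frac{dJ}{da} = \int_{-\infty}^{\infty} x^{2} e^{- a x^{2}} \, dx = \frac{\sqrt{\pi}}{2 a^{\frac{3}{2}}}.$$

Repeating $3$ times in total — each differentiation brings down another $(-x^2)$ — gives
$$\frac{d^{3}J}{da^{3}} = \int_{-\infty}^{\infty} x^{6} e^{- a x^{2}} \, dx = \frac{15 \sqrt{\pi}}{8 a^{\frac{7}{2}}},$$
and the integrand here is $(-1)^{3}$ times the target integrand, so $I = (-1)^{3}\,\frac{d^{3}J}{da^{3}} = - \frac{15 \sqrt{\pi}}{8 a^{\frac{7}{2}}}$.

Setting $a = \frac{1}{3}$:
$$I = - \frac{405 \sqrt{3} \sqrt{\pi}}{8}.$$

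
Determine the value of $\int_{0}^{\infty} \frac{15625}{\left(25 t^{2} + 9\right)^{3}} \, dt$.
$\frac{3125 \pi}{1296}$

Recall the elementary integral
$$J(a) = \int_{0}^{\infty} \frac{1}{a^{2} + t^{2}} \, dt = \frac{\pi}{2 a}.$$

Differentiating under the integral sign with respect to $a$,
$$\frac{dJ}{da} = \int_{0}^{\infty} - \frac{2 a}{\left(a^{2} + t^{2}\right)^{2}} \, dt = - \frac{\pi}{2 a^{2}},$$
so $\int_{0}^{\infty} \frac{1}{\left(a^{2} + t^{2}\right)^{2}} \, dt = \frac{\pi}{4 a^{3}}$.

Repeating — each differentiation of $1/(t^2+a^2)^j$ produces $-2ja/(t^2+a^2)^{j+1}$ — and dividing through by $-2ja$ at each step yields, after $2$ differentiations in total,
$$\int_{0}^{\infty} \frac{1}{\left(a^{2} + t^{2}\right)^{3}} \, dt = \frac{3 \pi}{16 a^{5}}.$$

Setting $a = \frac{3}{5}$:
$$I = \frac{3125 \pi}{1296}.$$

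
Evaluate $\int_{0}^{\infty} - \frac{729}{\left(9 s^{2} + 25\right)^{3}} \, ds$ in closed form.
$- \frac{729 \pi}{50000}$

Recall the elementary integral
$$J(a) = \int_{0}^{\infty} - \frac{1}{a^{2} + s^{2}} \, ds = - \frac{\pi}{2 a}.$$

Differentiating under the integral sign with respect to $a$,
$$\frac{dJ}{da} = \int_{0}^{\infty} \frac{2 a}{\left(a^{2} + s^{2}\right)^{2}} \, ds = \frac{\pi}{2 a^{2}},$$
so $\int_{0}^{\infty} - \frac{1}{\left(a^{2} + s^{2}\right)^{2}} \, ds = - \frac{\pi}{4 a^{3}}$.

Repeating — each differentiation of $1/(s^2+a^2)^j$ produces $-2ja/(s^2+a^2)^{j+1}$ — and dividing through by $-2ja$ at each step yields, after $2$ differentiations in total,
$$\int_{0}^{\infty} - \frac{1}{\left(a^{2} + s^{2}\right)^{3}} \, ds = - \frac{3 \pi}{16 a^{5}}.$$

Setting $a = \frac{5}{3}$:
$$I = - \frac{729 \pi}{50000}.$$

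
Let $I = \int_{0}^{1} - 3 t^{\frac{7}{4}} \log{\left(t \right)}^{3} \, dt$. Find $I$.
$\frac{4608}{14641}$

Start from the elementary integral
$$J(a) = \int_{0}^{1} - 3 t^{a} \, dt = - \frac{3}{a + 1}.$$

Differentiating under the integral sign brings down a factor of $\ln t$:
$$\frac{dJ}{da} = \int_{0}^{1} - 3 t^{a} \log{\left(t \right)} \, dt = \frac{3}{\left(a + 1\right)^{2}}.$$

Repeating $3$ times in total — each differentiation brings down another $\ln t$ — gives
$$\frac{d^{3}J}{da^{3}} = \int_{0}^{1} - 3 t^{a} \log{\left(t \right)}^{3} \, dt = \frac{18}{\left(a + 1\right)^{4}},$$
and the integrand here is exactly the target integrand, so $I = \frac{18}{\left(a + 1\right)^{4}}$.

Setting $a = \frac{7}{4}$:
$$I = \frac{4608}{14641}.$$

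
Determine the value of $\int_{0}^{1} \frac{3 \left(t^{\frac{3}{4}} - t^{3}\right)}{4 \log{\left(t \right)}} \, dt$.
$\log{\left(\frac{7^{\frac{3}{4}}}{8} \right)}$

Replace the exponent $3$ by a parameter $a$: let $I(a) = \int_{0}^{1} \frac{3 \left(t^{\frac{3}{4}} - t^{a}\right)}{4 \log{\left(t \right)}} \, dt$.

Since $\dfrac{\partial}{\partial a}\,t^{a} = t^{a} \ln t$, the $\ln t$ in the denominator cancels and
$$\frac{dI}{da} = \int_{0}^{1} - \frac{3}{4} t^{a} \, dt = - \frac{3}{4} \left[\frac{t^{a+1}}{a+1}\right]_0^1 = - \frac{3}{4 a + 4}.$$

Integrating with respect to $a$ gives $I(a) = - \frac{3 \log{\left(a + 1 \right)}}{4} - \frac{3 \log{\left(2 \right)}}{2} + \frac{3 \log{\left(7 \right)}}{4} + C$.

At $a = \frac{3}{4}$ the integrand is identically $0$, so $I(\frac{3}{4}) = 0$. The closed form gives $0$, hence $C = 0$.

Setting $a = 3$:
$$I = \log{\left(\frac{7^{\frac{3}{4}}}{8} \right)}.$$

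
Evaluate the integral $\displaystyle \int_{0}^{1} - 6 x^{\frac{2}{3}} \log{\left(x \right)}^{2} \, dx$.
$- \frac{324}{125}$

Start from the elementary integral
$$J(a) = \int_{0}^{1} - 6 x^{a} \, dx = - \frac{6}{a + 1}.$$

Differentiating under the integral sign brings down a factor of $\ln x$:
$$\frac{dJ}{da} = \int_{0}^{1} - 6 x^{a} \log{\left(x \right)} \, dx = \frac{6}{\left(a + 1\right)^{2}}.$$

Repeating twice in total — each differentiation brings down another $\ln x$ — gives
$$\frac{d^{2}J}{da^{2}} = \int_{0}^{1} - 6 x^{a} \log{\left(x \right)}^{2} \, dx = - \frac{12}{\left(a + 1\right)^{3}},$$
and the integrand here is exactly the target integrand, so $I = - \frac{12}{\left(a + 1\right)^{3}}$.

Setting $a = \frac{2}{3}$:
$$I = - \frac{324}{125}.$$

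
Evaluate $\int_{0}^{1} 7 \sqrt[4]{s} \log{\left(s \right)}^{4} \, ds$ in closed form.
$\frac{172032}{3125}$

Begin with the known integral
$$J(a) = \int_{0}^{1} 7 s^{a} \, ds = \frac{7}{a + 1}.$$

Differentiating under the integral sign brings down a factor of $\ln s$:
$$\frac{dJ}{da} = \int_{0}^{1} 7 s^{a} \log{\left(s \right)} \, ds = - \frac{7}{\left(a + 1\right)^{2}}.$$

Repeating $4$ times in total — each differentiation brings down another $\ln s$ — gives
$$\frac{d^{4}J}{da^{4}} = \int_{0}^{1} 7 s^{a} \log{\left(s \right)}^{4} \, ds = \frac{168}{\left(a + 1\right)^{5}},$$
and the integrand here is exactly the target integrand, so $I = \frac{168}{\left(a + 1\right)^{5}}$.

Setting $a = \frac{1}{4}$:
$$I = \frac{172032}{3125}.$$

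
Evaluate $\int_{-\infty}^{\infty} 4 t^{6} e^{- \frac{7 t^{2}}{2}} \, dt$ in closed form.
$\frac{60 \sqrt{14} \sqrt{\pi}}{2401}$

Begin with the known integral
$$J(a) = \int_{-\infty}^{\infty} 4 e^{- a t^{2}} \, dt = \frac{4 \sqrt{\pi}}{\sqrt{a}}.$$

Differentiating under the integral sign brings down a factor of $(-t^2)$:
$$\frac{dJ}{da} = \int_{-\infty}^{\infty} - 4 t^{2} e^{- a t^{2}} \, dt = - \frac{2 \sqrt{\pi}}{a^{\frac{3}{2}}}.$$

Repeating $3$ times in total — each differentiation brings down another $(-t^2)$ — gives
$$\frac{d^{3}J}{da^{3}} = \int_{-\infty}^{\infty} - 4 t^{6} e^{- a t^{2}} \, dt = - \frac{15 \sqrt{\pi}}{2 a^{\frac{7}{2}}},$$
and the integrand here is $(-1)^{3}$ times the target integrand, so $I = (-1)^{3}\,\frac{d^{3}J}{da^{3}} = \frac{15 \sqrt{\pi}}{2 a^{\frac{7}{2}}}$.

Setting $a = \frac{7}{2}$:
$$I = \frac{60 \sqrt{14} \sqrt{\pi}}{2401}.$$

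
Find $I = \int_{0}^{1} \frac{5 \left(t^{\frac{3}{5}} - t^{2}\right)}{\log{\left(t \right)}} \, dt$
$\log{\left(\frac{32768}{759375} \right)}$

Consider the one-parameter family: let $I(a) = \int_{0}^{1} \frac{5 \left(- t^{2} + t^{a}\right)}{\log{\left(t \right)}} \, dt$.

Since $\dfrac{\partial}{\partial a}\,t^{a} = t^{a} \ln t$, the $\ln t$ in the denominator cancels and
$$\frac{dI}{da} = \int_{0}^{1} 5 t^{a} \, dt = 5 \left[\frac{t^{a+1}}{a+1}\right]_0^1 = \frac{5}{a + 1}.$$

Integrating with respect to $a$ gives $I(a) = \log{\left(\frac{\left(a + 1\right)^{5}}{243} \right)} + C$.

At $a = 2$ the integrand is identically $0$, so $I(2) = 0$. The closed form gives $0$, hence $C = 0$.

Setting $a = \frac{3}{5}$:
$$I = \log{\left(\frac{32768}{759375} \right)}.$$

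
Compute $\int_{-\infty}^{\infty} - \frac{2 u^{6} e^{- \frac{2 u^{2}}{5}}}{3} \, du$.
$- \frac{625 \sqrt{10} \sqrt{\pi}}{64}$

Start from the elementary integral
$$J(a) = \int_{-\infty}^{\infty} - \frac{2 e^{- a u^{2}}}{3} \, du = - \frac{2 \sqrt{\pi}}{3 \sqrt{a}}.$$

Differentiating under the integral sign brings down a factor of $(-u^2)$:
$$\frac{dJ}{da} = \int_{-\infty}^{\infty} \frac{2 u^{2} e^{- a u^{2}}}{3} \, du = \frac{\sqrt{\pi}}{3 a^{\frac{3}{2}}}.$$

Repeating $3$ times in total — each differentiation brings down another $(-u^2)$ — gives
$$\frac{d^{3}J}{da^{3}} = \int_{-\infty}^{\infty} \frac{2 u^{6} e^{- a u^{2}}}{3} \, du = \frac{5 \sqrt{\pi}}{4 a^{\frac{7}{2}}},$$
and the integrand here is $(-1)^{3}$ times the target integrand, so $I = (-1)^{3}\,\frac{d^{3}J}{da^{3}} = - \frac{5 \sqrt{\pi}}{4 a^{\frac{7}{2}}}$.

Setting $a = \frac{2}{5}$:
$$I = - \frac{625 \sqrt{10} \sqrt{\pi}}{64}.$$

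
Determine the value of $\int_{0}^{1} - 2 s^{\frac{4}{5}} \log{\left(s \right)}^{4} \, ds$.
$- \frac{50000}{19683}$

Begin with the known integral
$$J(a) = \int_{0}^{1} - 2 s^{a} \, ds = - \frac{2}{a + 1}.$$

Differentiating under the integral sign brings down a factor of $\ln s$:
$$\frac{dJ}{da} = \int_{0}^{1} - 2 s^{a} \log{\left(s \right)} \, ds = \frac{2}{\left(a + 1\right)^{2}}.$$

Repeating $4$ times in total — each differentiation brings down another $\ln s$ — gives
$$\frac{d^{4}J}{da^{4}} = \int_{0}^{1} - 2 s^{a} \log{\left(s \right)}^{4} \, ds = - \frac{48}{\left(a + 1\right)^{5}},$$
and the integrand here is exactly the target integrand, so $I = - \frac{48}{\left(a + 1\right)^{5}}$.

Setting $a = \frac{4}{5}$:
$$I = - \frac{50000}{19683}.$$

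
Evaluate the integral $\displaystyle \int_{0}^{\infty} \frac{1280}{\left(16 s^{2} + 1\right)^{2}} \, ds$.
$80 \pi$

Recall the elementary integral
$$J(a) = \int_{0}^{\infty} \frac{5}{a^{2} + s^{2}} \, ds = \frac{5 \pi}{2 a}.$$

Differentiating under the integral sign with respect to $a$,
$$\frac{dJ}{da} = \int_{0}^{\infty} - \frac{10 a}{\left(a^{2} + s^{2}\right)^{2}} \, ds = - \frac{5 \pi}{2 a^{2}},$$
so $\int_{0}^{\infty} \frac{5}{\left(a^{2} + s^{2}\right)^{2}} \, ds = \frac{5 \pi}{4 a^{3}}$.

Setting $a = \frac{1}{4}$:
$$I = 80 \pi.$$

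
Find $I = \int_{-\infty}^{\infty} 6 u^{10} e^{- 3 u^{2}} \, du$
$\frac{35 \sqrt{3} \sqrt{\pi}}{144}$

Start from the elementary integral
$$J(a) = \int_{-\infty}^{\infty} 6 e^{- a u^{2}} \, du = \frac{6 \sqrt{\pi}}{\sqrt{a}}.$$

Differentiating under the integral sign brings down a factor of $(-u^2)$:
$$\frac{dJ}{da} = \int_{-\infty}^{\infty} - 6 u^{2} e^{- a u^{2}} \, du = - \frac{3 \sqrt{\pi}}{a^{\frac{3}{2}}}.$$

Repeating $5$ times in total — each differentiation brings down another $(-u^2)$ — gives
$$\frac{d^{5}J}{da^{5}} = \int_{-\infty}^{\infty} - 6 u^{10} e^{- a u^{2}} \, du = - \frac{2835 \sqrt{\pi}}{16 a^{\frac{11}{2}}},$$
and the integrand here is $(-1)^{5}$ times the target integrand, so $I = (-1)^{5}\,\frac{d^{5}J}{da^{5}} = \frac{2835 \sqrt{\pi}}{16 a^{\frac{11}{2}}}$.

Setting $a = 3$:
$$I = \frac{35 \sqrt{3} \sqrt{\pi}}{144}.$$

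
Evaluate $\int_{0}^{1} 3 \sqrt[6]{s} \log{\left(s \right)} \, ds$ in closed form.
$- \frac{108}{49}$

Begin with the known integral
$$J(a) = \int_{0}^{1} 3 s^{a} \, ds = \frac{3}{a + 1}.$$

Differentiating under the integral sign brings down a factor of $\ln s$:
$$\frac{dJ}{da} = \int_{0}^{1} 3 s^{a} \log{\left(s \right)} \, ds = - \frac{3}{\left(a + 1\right)^{2}}.$$

The integral on the left is $I$, so $I = - \frac{3}{\left(a + 1\right)^{2}}$.

Setting $a = \frac{1}{6}$:
$$I = - \frac{108}{49}.$$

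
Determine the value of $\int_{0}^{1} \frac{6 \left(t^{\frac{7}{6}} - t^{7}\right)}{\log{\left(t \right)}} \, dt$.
$\log{\left(\frac{4826809}{12230590464} \right)}$

Introduce a parameter $a$ in the exponent: let $I(a) = \int_{0}^{1} \frac{6 \left(- t^{7} + t^{a}\right)}{\log{\left(t \right)}} \, dt$.

Since $\dfrac{\partial}{\partial a}\,t^{a} = t^{a} \ln t$, the $\ln t$ in the denominator cancels and
$$\frac{dI}{da} = \int_{0}^{1} 6 t^{a} \, dt = 6 \left[\frac{t^{a+1}}{a+1}\right]_0^1 = \frac{6}{a + 1}.$$

Integrating with respect to $a$ gives $I(a) = \log{\left(\frac{\left(a + 1\right)^{6}}{262144} \right)} + C$.

At $a = 7$ the integrand is identically $0$, so $I(7) = 0$. The closed form gives $0$, hence $C = 0$.

Setting $a = \frac{7}{6}$:
$$I = \log{\left(\frac{4826809}{12230590464} \right)}.$$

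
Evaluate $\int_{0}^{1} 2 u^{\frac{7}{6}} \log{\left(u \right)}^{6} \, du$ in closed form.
$\frac{403107840}{62748517}$

Begin with the known integral
$$J(a) = \int_{0}^{1} 2 u^{a} \, du = \frac{2}{a + 1}.$$

Differentiating under the integral sign brings down a factor of $\ln u$:
$$\frac{dJ}{da} = \int_{0}^{1} 2 u^{a} \log{\left(u \right)} \, du = - \frac{2}{\left(a + 1\right)^{2}}.$$

Repeating $6$ times in total — each differentiation brings down another $\ln u$ — gives
$$\frac{d^{6}J}{da^{6}} = \int_{0}^{1} 2 u^{a} \log{\left(u \right)}^{6} \, du = \frac{1440}{\left(a + 1\right)^{7}},$$
and the integrand here is exactly the target integrand, so $I = \frac{1440}{\left(a + 1\right)^{7}}$.

Setting $a = \frac{7}{6}$:
$$I = \frac{403107840}{62748517}.$$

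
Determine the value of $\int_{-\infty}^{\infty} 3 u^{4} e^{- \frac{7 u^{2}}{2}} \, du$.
$\frac{9 \sqrt{14} \sqrt{\pi}}{343}$

Begin with the known integral
$$J(a) = \int_{-\infty}^{\infty} 3 e^{- a u^{2}} \, du = \frac{3 \sqrt{\pi}}{\sqrt{a}}.$$

Differentiating under the integral sign brings down a factor of $(-u^2)$:
$$\frac{dJ}{da} = \int_{-\infty}^{\infty} - 3 u^{2} e^{- a u^{2}} \, du = - \frac{3 \sqrt{\pi}}{2 a^{\frac{3}{2}}}.$$

Repeating twice in total — each differentiation brings down another $(-u^2)$ — gives
$$\frac{d^{2}J}{da^{2}} = \int_{-\infty}^{\infty} 3 u^{4} e^{- a u^{2}} \, du = \frac{9 \sqrt{\pi}}{4 a^{\frac{5}{2}}},$$
and the integrand here is exactly the target integrand, so $I = \frac{9 \sqrt{\pi}}{4 a^{\frac{5}{2}}}$.

Setting $a = \frac{7}{2}$:
$$I = \frac{9 \sqrt{14} \sqrt{\pi}}{343}.$$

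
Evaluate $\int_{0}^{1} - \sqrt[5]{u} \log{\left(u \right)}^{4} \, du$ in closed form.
$- \frac{3125}{324}$

Consider the simpler parametrised integral
$$J(a) = \int_{0}^{1} - u^{a} \, du = - \frac{1}{a + 1}.$$

Differentiating under the integral sign brings down a factor of $\ln u$:
$$\frac{dJ}{da} = \int_{0}^{1} - u^{a} \log{\left(u \right)} \, du = \frac{1}{\left(a + 1\right)^{2}}.$$

Repeating $4$ times in total — each differentiation brings down another $\ln u$ — gives
$$\frac{d^{4}J}{da^{4}} = \int_{0}^{1} - u^{a} \log{\left(u \right)}^{4} \, du = - \frac{24}{\left(a + 1\right)^{5}},$$
and the integrand here is exactly the target integrand, so $I = - \frac{24}{\left(a + 1\right)^{5}}$.

Setting $a = \frac{1}{5}$:
$$I = - \frac{3125}{324}.$$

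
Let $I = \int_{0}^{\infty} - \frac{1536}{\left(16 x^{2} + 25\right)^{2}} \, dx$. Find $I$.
$- \frac{96 \pi}{125}$

Start from the standard arctangent integral
$$J(a) = \int_{0}^{\infty} - \frac{6}{a^{2} + x^{2}} \, dx = - \frac{3 \pi}{a}.$$

Differentiating under the integral sign with respect to $a$,
$$\frac{dJ}{da} = \int_{0}^{\infty} \frac{12 a}{\left(a^{2} + x^{2}\right)^{2}} \, dx = \frac{3 \pi}{a^{2}},$$
so $\int_{0}^{\infty} - \frac{6}{\left(a^{2} + x^{2}\right)^{2}} \, dx = - \frac{3 \pi}{2 a^{3}}$.

Setting $a = \frac{5}{4}$:
$$I = - \frac{96 \pi}{125}.$$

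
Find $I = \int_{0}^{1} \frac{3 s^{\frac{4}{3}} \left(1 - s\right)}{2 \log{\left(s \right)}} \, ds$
$\log{\left(\frac{7 \sqrt{70}}{100} \right)}$

Consider the one-parameter family: let $I(a) = \int_{0}^{1} \frac{3 \left(- s^{\frac{7}{3}} + s^{a}\right)}{2 \log{\left(s \right)}} \, ds$.

Since $\dfrac{\partial}{\partial a}\,s^{a} = s^{a} \ln s$, the $\ln s$ in the denominator cancels and
$$\frac{dI}{da} = \int_{0}^{1} \frac{3}{2} s^{a} \, ds = \frac{3}{2} \left[\frac{s^{a+1}}{a+1}\right]_0^1 = \frac{3}{2 \left(a + 1\right)}.$$

Integrating with respect to $a$ gives $I(a) = \log{\left(\frac{3 \sqrt{30} \left(a + 1\right)^{\frac{3}{2}}}{100} \right)} + C$.

At $a = \frac{7}{3}$ the integrand is identically $0$, so $I(\frac{7}{3}) = 0$. The closed form gives $0$, hence $C = 0$.

Setting $a = \frac{4}{3}$:
$$I = \log{\left(\frac{7 \sqrt{70}}{100} \right)}.$$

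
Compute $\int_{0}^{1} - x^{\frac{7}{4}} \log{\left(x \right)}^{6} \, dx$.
$- \frac{11796480}{19487171}$

Consider the simpler parametrised integral
$$J(a) = \int_{0}^{1} - x^{a} \, dx = - \frac{1}{a + 1}.$$

Differentiating under the integral sign brings down a factor of $\ln x$:
$$\frac{dJ}{da} = \int_{0}^{1} - x^{a} \log{\left(x \right)} \, dx = \frac{1}{\left(a + 1\right)^{2}}.$$

Repeating $6$ times in total — each differentiation brings down another $\ln x$ — gives
$$\frac{d^{6}J}{da^{6}} = \int_{0}^{1} - x^{a} \log{\left(x \right)}^{6} \, dx = - \frac{720}{\left(a + 1\right)^{7}},$$
and the integrand here is exactly the target integrand, so $I = - \frac{720}{\left(a + 1\right)^{7}}$.

Setting $a = \frac{7}{4}$:
$$I = - \frac{11796480}{19487171}.$$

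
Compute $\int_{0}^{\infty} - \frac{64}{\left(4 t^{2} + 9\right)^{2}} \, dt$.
$- \frac{8 \pi}{27}$

Start from the standard arctangent integral
$$J(a) = \int_{0}^{\infty} - \frac{4}{a^{2} + t^{2}} \, dt = - \frac{2 \pi}{a}.$$

Differentiating under the integral sign with respect to $a$,
$$\frac{dJ}{da} = \int_{0}^{\infty} \frac{8 a}{\left(a^{2} + t^{2}\right)^{2}} \, dt = \frac{2 \pi}{a^{2}},$$
so $\int_{0}^{\infty} - \frac{4}{\left(a^{2} + t^{2}\right)^{2}} \, dt = - \frac{\pi}{a^{3}}$.

Setting $a = \frac{3}{2}$:
$$I = - \frac{8 \pi}{27}.$$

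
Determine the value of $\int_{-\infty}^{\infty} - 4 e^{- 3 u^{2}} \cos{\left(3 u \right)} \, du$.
$- \frac{4 \sqrt{3} \sqrt{\pi}}{3 e^{\frac{3}{4}}}$

Define $I(b) = \int_{-\infty}^{\infty} - 4 e^{- 3 u^{2}} \cos{\left(b u \right)} \, du$.

Differentiating under the integral sign,
$$I'(b) = \int_{-\infty}^{\infty} 4 u e^{- 3 u^{2}} \sin{\left(b u \right)} \, du.$$

Integrate $\int_{-\infty}^{\infty} u \sin(b u)\, e^{- 3 u^{2}}\, du$ by parts with $w = \sin(b u)$ and $dv = u\, e^{- 3 u^{2}}\, du$, giving $v = - \frac{e^{- 3 u^{2}}}{6}$. The boundary term vanishes and
$$\int_{-\infty}^{\infty} u \sin(b u)\, e^{- 3 u^{2}}\, du = \frac{b}{6} \int_{-\infty}^{\infty} \cos(b u)\, e^{- 3 u^{2}}\, du,$$
so $I'(b) = - \frac{b}{6}\, I(b)$.

This is a separable first-order ODE; solving with the initial condition $I(0) = \int_{-\infty}^{\infty} - 4 e^{- 3 u^{2}}\,du = - \frac{4 \sqrt{3} \sqrt{\pi}}{3}$ gives
$$I(b) = - \frac{4 \sqrt{3} \sqrt{\pi} e^{- \frac{b^{2}}{12}}}{3}.$$

Setting $b = 3$:
$$I = - \frac{4 \sqrt{3} \sqrt{\pi}}{3 e^{\frac{3}{4}}}.$$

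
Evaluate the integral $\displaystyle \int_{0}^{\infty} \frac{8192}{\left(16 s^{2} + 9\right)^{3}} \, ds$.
$\frac{128 \pi}{81}$

Recall the elementary integral
$$J(a) = \int_{0}^{\infty} \frac{2}{a^{2} + s^{2}} \, ds = \frac{\pi}{a}.$$

Differentiating under the integral sign with respect to $a$,
$$\frac{dJ}{da} = \int_{0}^{\infty} - \frac{4 a}{\left(a^{2} + s^{2}\right)^{2}} \, ds = - \frac{\pi}{a^{2}},$$
so $\int_{0}^{\infty} \frac{2}{\left(a^{2} + s^{2}\right)^{2}} \, ds = \frac{\pi}{2 a^{3}}$.

Repeating — each differentiation of $1/(s^2+a^2)^j$ produces $-2ja/(s^2+a^2)^{j+1}$ — and dividing through by $-2ja$ at each step yields, after $2$ differentiations in total,
$$\int_{0}^{\infty} \frac{2}{\left(a^{2} + s^{2}\right)^{3}} \, ds = \frac{3 \pi}{8 a^{5}}.$$

Setting $a = \frac{3}{4}$:
$$I = \frac{128 \pi}{81}.$$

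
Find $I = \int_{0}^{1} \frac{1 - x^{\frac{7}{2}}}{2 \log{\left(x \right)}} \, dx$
$- \log{\left(3 \right)} + \frac{\log{\left(2 \right)}}{2}$

Introduce a parameter $a$ in the exponent: let $I(a) = \int_{0}^{1} \frac{1 - x^{a}}{2 \log{\left(x \right)}} \, dx$.

Since $\dfrac{\partial}{\partial a}\,x^{a} = x^{a} \ln x$, the $\ln x$ in the denominator cancels and
$$\frac{dI}{da} = \int_{0}^{1} - \frac{1}{2} x^{a} \, dx = - \frac{1}{2} \left[\frac{x^{a+1}}{a+1}\right]_0^1 = - \frac{1}{2 a + 2}.$$

Integrating with respect to $a$ gives $I(a) = - \frac{\log{\left(a + 1 \right)}}{2} + C$.

At $a = 0$ the integrand is identically $0$, so $I(0) = 0$. The closed form gives $0$, hence $C = 0$.

Setting $a = \frac{7}{2}$:
$$I = - \log{\left(3 \right)} + \frac{\log{\left(2 \right)}}{2}.$$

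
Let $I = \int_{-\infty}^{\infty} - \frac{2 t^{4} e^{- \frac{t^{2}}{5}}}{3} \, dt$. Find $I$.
$- \frac{25 \sqrt{5} \sqrt{\pi}}{2}$

Start from the elementary integral
$$J(a) = \int_{-\infty}^{\infty} - \frac{2 e^{- a t^{2}}}{3} \, dt = - \frac{2 \sqrt{\pi}}{3 \sqrt{a}}.$$

Differentiating under the integral sign brings down a factor of $(-t^2)$:
$$\frac{dJ}{da} = \int_{-\infty}^{\infty} \frac{2 t^{2} e^{- a t^{2}}}{3} \, dt = \frac{\sqrt{\pi}}{3 a^{\frac{3}{2}}}.$$

Repeating twice in total — each differentiation brings down another $(-t^2)$ — gives
$$\frac{d^{2}J}{da^{2}} = \int_{-\infty}^{\infty} - \frac{2 t^{4} e^{- a t^{2}}}{3} \, dt = - \frac{\sqrt{\pi}}{2 a^{\frac{5}{2}}},$$
and the integrand here is exactly the target integrand, so $I = - \frac{\sqrt{\pi}}{2 a^{\frac{5}{2}}}$.

Setting $a = \frac{1}{5}$:
$$I = - \frac{25 \sqrt{5} \sqrt{\pi}}{2}.$$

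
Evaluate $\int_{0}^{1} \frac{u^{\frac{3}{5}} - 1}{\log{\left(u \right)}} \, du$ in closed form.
$\log{\left(\frac{8}{5} \right)}$

Consider the one-parameter family: let $I(a) = \int_{0}^{1} \frac{u^{a} - 1}{\log{\left(u \right)}} \, du$.

Since $\dfrac{\partial}{\partial a}\,u^{a} = u^{a} \ln u$, the $\ln u$ in the denominator cancels and
$$\frac{dI}{da} = \int_{0}^{1} u^{a} \, du = \left[\frac{u^{a+1}}{a+1}\right]_0^1 = \frac{1}{a + 1}.$$

Integrating with respect to $a$ gives $I(a) = \log{\left(a + 1 \right)} + C$.

At $a = 0$ the integrand is identically $0$, so $I(0) = 0$. The closed form gives $0$, hence $C = 0$.

Setting $a = \frac{3}{5}$:
$$I = \log{\left(\frac{8}{5} \right)}.$$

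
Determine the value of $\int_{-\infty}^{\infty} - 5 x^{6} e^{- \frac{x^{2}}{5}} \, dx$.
$- \frac{9375 \sqrt{5} \sqrt{\pi}}{8}$

Begin with the known integral
$$J(a) = \int_{-\infty}^{\infty} - 5 e^{- a x^{2}} \, dx = - \frac{5 \sqrt{\pi}}{\sqrt{a}}.$$

Differentiating under the integral sign brings down a factor of $(-x^2)$:
$$\frac{dJ}{da} = \int_{-\infty}^{\infty} 5 x^{2} e^{- a x^{2}} \, dx = \frac{5 \sqrt{\pi}}{2 a^{\frac{3}{2}}}.$$

Repeating $3$ times in total — each differentiation brings down another $(-x^2)$ — gives
$$\frac{d^{3}J}{da^{3}} = \int_{-\infty}^{\infty} 5 x^{6} e^{- a x^{2}} \, dx = \frac{75 \sqrt{\pi}}{8 a^{\frac{7}{2}}},$$
and the integrand here is $(-1)^{3}$ times the target integrand, so $I = (-1)^{3}\,\frac{d^{3}J}{da^{3}} = - \frac{75 \sqrt{\pi}}{8 a^{\frac{7}{2}}}$.

Setting $a = \frac{1}{5}$:
$$I = - \frac{9375 \sqrt{5} \sqrt{\pi}}{8}.$$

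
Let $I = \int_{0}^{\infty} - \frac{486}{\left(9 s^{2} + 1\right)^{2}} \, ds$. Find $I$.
$- \frac{81 \pi}{2}$

Start from the standard arctangent integral
$$J(a) = \int_{0}^{\infty} - \frac{6}{a^{2} + s^{2}} \, ds = - \frac{3 \pi}{a}.$$

Differentiating under the integral sign with respect to $a$,
$$\frac{dJ}{da} = \int_{0}^{\infty} \frac{12 a}{\left(a^{2} + s^{2}\right)^{2}} \, ds = \frac{3 \pi}{a^{2}},$$
so $\int_{0}^{\infty} - \frac{6}{\left(a^{2} + s^{2}\right)^{2}} \, ds = - \frac{3 \pi}{2 a^{3}}$.

Setting $a = \frac{1}{3}$:
$$I = - \frac{81 \pi}{2}.$$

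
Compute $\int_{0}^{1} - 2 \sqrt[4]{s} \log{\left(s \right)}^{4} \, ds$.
$- \frac{49152}{3125}$

Begin with the known integral
$$J(a) = \int_{0}^{1} - 2 s^{a} \, ds = - \frac{2}{a + 1}.$$

Differentiating under the integral sign brings down a factor of $\ln s$:
$$\frac{dJ}{da} = \int_{0}^{1} - 2 s^{a} \log{\left(s \right)} \, ds = \frac{2}{\left(a + 1\right)^{2}}.$$

Repeating $4$ times in total — each differentiation brings down another $\ln s$ — gives
$$\frac{d^{4}J}{da^{4}} = \int_{0}^{1} - 2 s^{a} \log{\left(s \right)}^{4} \, ds = - \frac{48}{\left(a + 1\right)^{5}},$$
and the integrand here is exactly the target integrand, so $I = - \frac{48}{\left(a + 1\right)^{5}}$.

Setting $a = \frac{1}{4}$:
$$I = - \frac{49152}{3125}.$$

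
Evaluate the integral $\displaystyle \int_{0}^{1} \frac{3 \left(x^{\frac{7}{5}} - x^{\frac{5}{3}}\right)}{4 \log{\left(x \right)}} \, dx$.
$- \frac{3 \log{\left(10 \right)}}{4} + \frac{3 \log{\left(3 \right)}}{2}$

Introduce a parameter $a$ in the exponent: let $I(a) = \int_{0}^{1} \frac{3 \left(x^{\frac{7}{5}} - x^{a}\right)}{4 \log{\left(x \right)}} \, dx$.

Since $\dfrac{\partial}{\partial a}\,x^{a} = x^{a} \ln x$, the $\ln x$ in the denominator cancels and
$$\frac{dI}{da} = \int_{0}^{1} - \frac{3}{4} x^{a} \, dx = - \frac{3}{4} \left[\frac{x^{a+1}}{a+1}\right]_0^1 = - \frac{3}{4 a + 4}.$$

Integrating with respect to $a$ gives $I(a) = - \frac{3 \log{\left(a + 1 \right)}}{4} - \frac{3 \log{\left(5 \right)}}{4} + \frac{3 \log{\left(12 \right)}}{4} + C$.

At $a = \frac{7}{5}$ the integrand is identically $0$, so $I(\frac{7}{5}) = 0$. The closed form gives $0$, hence $C = 0$.

Setting $a = \frac{5}{3}$:
$$I = - \frac{3 \log{\left(10 \right)}}{4} + \frac{3 \log{\left(3 \right)}}{2}.$$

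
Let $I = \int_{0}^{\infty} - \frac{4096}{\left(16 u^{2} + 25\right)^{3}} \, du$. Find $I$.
$- \frac{192 \pi}{3125}$

Start from the standard arctangent integral
$$J(a) = \int_{0}^{\infty} - \frac{1}{a^{2} + u^{2}} \, du = - \frac{\pi}{2 a}.$$

Differentiating under the integral sign with respect to $a$,
$$\frac{dJ}{da} = \int_{0}^{\infty} \frac{2 a}{\left(a^{2} + u^{2}\right)^{2}} \, du = \frac{\pi}{2 a^{2}},$$
so $\int_{0}^{\infty} - \frac{1}{\left(a^{2} + u^{2}\right)^{2}} \, du = - \frac{\pi}{4 a^{3}}$.

Repeating — each differentiation of $1/(u^2+a^2)^j$ produces $-2ja/(u^2+a^2)^{j+1}$ — and dividing through by $-2ja$ at each step yields, after $2$ differentiations in total,
$$\int_{0}^{\infty} - \frac{1}{\left(a^{2} + u^{2}\right)^{3}} \, du = - \frac{3 \pi}{16 a^{5}}.$$

Setting $a = \frac{5}{4}$:
$$I = - \frac{192 \pi}{3125}.$$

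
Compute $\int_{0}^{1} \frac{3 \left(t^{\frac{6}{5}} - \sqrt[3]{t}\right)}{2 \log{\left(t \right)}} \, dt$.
$- \log{\left(\frac{40 \sqrt{165}}{1089} \right)}$

Replace the exponent $\frac{1}{3}$ by a parameter $a$: let $I(a) = \int_{0}^{1} \frac{3 \left(t^{\frac{6}{5}} - t^{a}\right)}{2 \log{\left(t \right)}} \, dt$.

Since $\dfrac{\partial}{\partial a}\,t^{a} = t^{a} \ln t$, the $\ln t$ in the denominator cancels and
$$\frac{dI}{da} = \int_{0}^{1} - \frac{3}{2} t^{a} \, dt = - \frac{3}{2} \left[\frac{t^{a+1}}{a+1}\right]_0^1 = - \frac{3}{2 a + 2}.$$

Integrating with respect to $a$ gives $I(a) = - \log{\left(\frac{5 \sqrt{55} \left(a + 1\right)^{\frac{3}{2}}}{121} \right)} + C$.

At $a = \frac{6}{5}$ the integrand is identically $0$, so $I(\frac{6}{5}) = 0$. The closed form gives $0$, hence $C = 0$.

Setting $a = \frac{1}{3}$:
$$I = - \log{\left(\frac{40 \sqrt{165}}{1089} \right)}.$$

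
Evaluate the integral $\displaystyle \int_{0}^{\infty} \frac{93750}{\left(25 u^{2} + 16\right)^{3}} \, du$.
$\frac{28125 \pi}{8192}$

Start from the standard arctangent integral
$$J(a) = \int_{0}^{\infty} \frac{6}{a^{2} + u^{2}} \, du = \frac{3 \pi}{a}.$$

Differentiating under the integral sign with respect to $a$,
$$\frac{dJ}{da} = \int_{0}^{\infty} - \frac{12 a}{\left(a^{2} + u^{2}\right)^{2}} \, du = - \frac{3 \pi}{a^{2}},$$
so $\int_{0}^{\infty} \frac{6}{\left(a^{2} + u^{2}\right)^{2}} \, du = \frac{3 \pi}{2 a^{3}}$.

Repeating — each differentiation of $1/(u^2+a^2)^j$ produces $-2ja/(u^2+a^2)^{j+1}$ — and dividing through by $-2ja$ at each step yields, after $2$ differentiations in total,
$$\int_{0}^{\infty} \frac{6}{\left(a^{2} + u^{2}\right)^{3}} \, du = \frac{9 \pi}{8 a^{5}}.$$

Setting $a = \frac{4}{5}$:
$$I = \frac{28125 \pi}{8192}.$$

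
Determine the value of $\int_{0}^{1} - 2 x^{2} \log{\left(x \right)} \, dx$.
$\frac{2}{9}$

Consider the simpler parametrised integral
$$J(a) = \int_{0}^{1} - 2 x^{a} \, dx = - \frac{2}{a + 1}.$$

Differentiating under the integral sign brings down a factor of $\ln x$:
$$\frac{dJ}{da} = \int_{0}^{1} - 2 x^{a} \log{\left(x \right)} \, dx = \frac{2}{\left(a + 1\right)^{2}}.$$

The integral on the left is $I$, so $I = \frac{2}{\left(a + 1\right)^{2}}$.

Setting $a = 2$:
$$I = \frac{2}{9}.$$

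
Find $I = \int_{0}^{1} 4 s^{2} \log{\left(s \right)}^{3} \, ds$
$- \frac{8}{27}$

Consider the simpler parametrised integral
$$J(a) = \int_{0}^{1} 4 s^{a} \, ds = \frac{4}{a + 1}.$$

Differentiating under the integral sign brings down a factor of $\ln s$:
$$\frac{dJ}{da} = \int_{0}^{1} 4 s^{a} \log{\left(s \right)} \, ds = - \frac{4}{\left(a + 1\right)^{2}}.$$

Repeating $3$ times in total — each differentiation brings down another $\ln s$ — gives
$$\frac{d^{3}J}{da^{3}} = \int_{0}^{1} 4 s^{a} \log{\left(s \right)}^{3} \, ds = - \frac{24}{\left(a + 1\right)^{4}},$$
and the integrand here is exactly the target integrand, so $I = - \frac{24}{\left(a + 1\right)^{4}}$.

Setting $a = 2$:
$$I = - \frac{8}{27}.$$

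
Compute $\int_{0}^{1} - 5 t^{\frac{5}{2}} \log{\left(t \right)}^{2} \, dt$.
$- \frac{80}{343}$

Start from the elementary integral
$$J(a) = \int_{0}^{1} - 5 t^{a} \, dt = - \frac{5}{a + 1}.$$

Differentiating under the integral sign brings down a factor of $\ln t$:
$$\frac{dJ}{da} = \int_{0}^{1} - 5 t^{a} \log{\left(t \right)} \, dt = \frac{5}{\left(a + 1\right)^{2}}.$$

Repeating twice in total — each differentiation brings down another $\ln t$ — gives
$$\frac{d^{2}J}{da^{2}} = \int_{0}^{1} - 5 t^{a} \log{\left(t \right)}^{2} \, dt = - \frac{10}{\left(a + 1\right)^{3}},$$
and the integrand here is exactly the target integrand, so $I = - \frac{10}{\left(a + 1\right)^{3}}$.

Setting $a = \frac{5}{2}$:
$$I = - \frac{80}{343}.$$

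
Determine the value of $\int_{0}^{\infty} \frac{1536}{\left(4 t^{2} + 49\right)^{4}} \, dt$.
$\frac{120 \pi}{823543}$

Recall the elementary integral
$$J(a) = \int_{0}^{\infty} \frac{6}{a^{2} + t^{2}} \, dt = \frac{3 \pi}{a}.$$

Differentiating under the integral sign with respect to $a$,
$$\frac{dJ}{da} = \int_{0}^{\infty} - \frac{12 a}{\left(a^{2} + t^{2}\right)^{2}} \, dt = - \frac{3 \pi}{a^{2}},$$
so $\int_{0}^{\infty} \frac{6}{\left(a^{2} + t^{2}\right)^{2}} \, dt = \frac{3 \pi}{2 a^{3}}$.

Repeating — each differentiation of $1/(t^2+a^2)^j$ produces $-2ja/(t^2+a^2)^{j+1}$ — and dividing through by $-2ja$ at each step yields, after $3$ differentiations in total,
$$\int_{0}^{\infty} \frac{6}{\left(a^{2} + t^{2}\right)^{4}} \, dt = \frac{15 \pi}{16 a^{7}}.$$

Setting $a = \frac{7}{2}$:
$$I = \frac{120 \pi}{823543}.$$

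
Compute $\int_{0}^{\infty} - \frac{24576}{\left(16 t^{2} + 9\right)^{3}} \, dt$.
$- \frac{128 \pi}{27}$

Start from the standard arctangent integral
$$J(a) = \int_{0}^{\infty} - \frac{6}{a^{2} + t^{2}} \, dt = - \frac{3 \pi}{a}.$$

Differentiating under the integral sign with respect to $a$,
$$\frac{dJ}{da} = \int_{0}^{\infty} \frac{12 a}{\left(a^{2} + t^{2}\right)^{2}} \, dt = \frac{3 \pi}{a^{2}},$$
so $\int_{0}^{\infty} - \frac{6}{\left(a^{2} + t^{2}\right)^{2}} \, dt = - \frac{3 \pi}{2 a^{3}}$.

Repeating — each differentiation of $1/(t^2+a^2)^j$ produces $-2ja/(t^2+a^2)^{j+1}$ — and dividing through by $-2ja$ at each step yields, after $2$ differentiations in total,
$$\int_{0}^{\infty} - \frac{6}{\left(a^{2} + t^{2}\right)^{3}} \, dt = - \frac{9 \pi}{8 a^{5}}.$$

Setting $a = \frac{3}{4}$:
$$I = - \frac{128 \pi}{27}.$$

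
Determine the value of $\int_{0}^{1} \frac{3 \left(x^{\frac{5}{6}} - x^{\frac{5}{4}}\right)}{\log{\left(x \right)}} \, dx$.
$- \log{\left(\frac{19683}{10648} \right)}$

Replace the exponent $\frac{5}{4}$ by a parameter $a$: let $I(a) = \int_{0}^{1} \frac{3 \left(x^{\frac{5}{6}} - x^{a}\right)}{\log{\left(x \right)}} \, dx$.

Since $\dfrac{\partial}{\partial a}\,x^{a} = x^{a} \ln x$, the $\ln x$ in the denominator cancels and
$$\frac{dI}{da} = \int_{0}^{1} -3 x^{a} \, dx = -3 \left[\frac{x^{a+1}}{a+1}\right]_0^1 = - \frac{3}{a + 1}.$$

Integrating with respect to $a$ gives $I(a) = - \log{\left(\frac{216 \left(a + 1\right)^{3}}{1331} \right)} + C$.

At $a = \frac{5}{6}$ the integrand is identically $0$, so $I(\frac{5}{6}) = 0$. The closed form gives $0$, hence $C = 0$.

Setting $a = \frac{5}{4}$:
$$I = - \log{\left(\frac{19683}{10648} \right)}.$$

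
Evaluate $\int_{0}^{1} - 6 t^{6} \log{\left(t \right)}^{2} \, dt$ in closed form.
$- \frac{12}{343}$

Consider the simpler parametrised integral
$$J(a) = \int_{0}^{1} - 6 t^{a} \, dt = - \frac{6}{a + 1}.$$

Differentiating under the integral sign brings down a factor of $\ln t$:
$$\frac{dJ}{da} = \int_{0}^{1} - 6 t^{a} \log{\left(t \right)} \, dt = \frac{6}{\left(a + 1\right)^{2}}.$$

Repeating twice in total — each differentiation brings down another $\ln t$ — gives
$$\frac{d^{2}J}{da^{2}} = \int_{0}^{1} - 6 t^{a} \log{\left(t \right)}^{2} \, dt = - \frac{12}{\left(a + 1\right)^{3}},$$
and the integrand here is exactly the target integrand, so $I = - \frac{12}{\left(a + 1\right)^{3}}$.

Setting $a = 6$:
$$I = - \frac{12}{343}.$$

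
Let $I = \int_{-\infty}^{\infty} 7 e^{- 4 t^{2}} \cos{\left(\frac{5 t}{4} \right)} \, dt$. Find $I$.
$\frac{7 \sqrt{\pi}}{2 e^{\frac{25}{256}}}$

Let $b$ denote the cosine frequency and define $I(b) = \int_{-\infty}^{\infty} 7 e^{- 4 t^{2}} \cos{\left(b t \right)} \, dt$.

Differentiating under the integral sign,
$$I'(b) = \int_{-\infty}^{\infty} - 7 t e^{- 4 t^{2}} \sin{\left(b t \right)} \, dt.$$

Integrate $\int_{-\infty}^{\infty} t \sin(b t)\, e^{- 4 t^{2}}\, dt$ by parts with $u = \sin(b t)$ and $dv = t\, e^{- 4 t^{2}}\, dt$, giving $v = - \frac{e^{- 4 t^{2}}}{8}$. The boundary term vanishes and
$$\int_{-\infty}^{\infty} t \sin(b t)\, e^{- 4 t^{2}}\, dt = \frac{b}{8} \int_{-\infty}^{\infty} \cos(b t)\, e^{- 4 t^{2}}\, dt,$$
so $I'(b) = - \frac{b}{8}\, I(b)$.

This is a separable first-order ODE; solving with the initial condition $I(0) = \int_{-\infty}^{\infty} 7 e^{- 4 t^{2}}\,dt = \frac{7 \sqrt{\pi}}{2}$ gives
$$I(b) = \frac{7 \sqrt{\pi} e^{- \frac{b^{2}}{16}}}{2}.$$

Setting $b = \frac{5}{4}$:
$$I = \frac{7 \sqrt{\pi}}{2 e^{\frac{25}{256}}}.$$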